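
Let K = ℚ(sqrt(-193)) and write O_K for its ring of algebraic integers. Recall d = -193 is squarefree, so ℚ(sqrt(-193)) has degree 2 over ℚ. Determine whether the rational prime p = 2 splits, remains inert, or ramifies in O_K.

d = -193 ≡ 3 (mod 4), so O_K = ℤ[√-193] and disc(K) = 4d = -772.
2 divides disc(K) = -772, so 2 ramifies.

ramified — (2) = 𝔭²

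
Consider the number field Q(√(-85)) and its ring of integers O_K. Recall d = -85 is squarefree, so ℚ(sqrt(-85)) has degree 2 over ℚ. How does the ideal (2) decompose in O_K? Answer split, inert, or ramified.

ramified

Since -85 ≢ 1 mod 4, the ring of integers is ℤ[√-85] with discriminant 4·(-85) = -340.
2 divides disc(K) = -340, so 2 ramifies.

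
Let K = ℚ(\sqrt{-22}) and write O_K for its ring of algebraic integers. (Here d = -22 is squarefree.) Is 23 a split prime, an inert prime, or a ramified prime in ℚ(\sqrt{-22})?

-22 mod 4 = 2, hence disc K = 4·(-22) = -88 and O_K = ℤ[√-22].
23 ∤ -88, so 23 is unramified.
(-22/23) = 1^11 mod 23 = 1, giving Legendre symbol 1.
Legendre symbol 1 ⇒ 23 is split.

23 splits in O_K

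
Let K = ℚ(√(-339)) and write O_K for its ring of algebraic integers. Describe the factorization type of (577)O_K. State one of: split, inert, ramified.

Since -339 ≡ 1 mod 4, the ring of integers is ℤ[(1+√-339)/2] with discriminant -339.
Since gcd(577, -339) = 1 the prime 577 does not ramify.
Legendre symbol by Euler's criterion: (-339/577) ≡ (-339)^288 ≡ 576 (mod 577), i.e. (-339/577) = -1.
Legendre symbol -1 ⇒ 577 is inert.

remains prime (inert)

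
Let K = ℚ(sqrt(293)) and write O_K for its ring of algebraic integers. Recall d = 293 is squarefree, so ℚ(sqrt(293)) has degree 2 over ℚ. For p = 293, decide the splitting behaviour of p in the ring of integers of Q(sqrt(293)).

Since 293 ≡ 1 mod 4, the ring of integers is ℤ[(1+√293)/2] with discriminant 293.
Ramification test: 293 | 293. The prime 293 ramifies in K.

p ramifies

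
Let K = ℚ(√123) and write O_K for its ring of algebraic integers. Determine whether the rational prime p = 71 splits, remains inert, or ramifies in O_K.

123 mod 4 = 3, hence disc K = 4·123 = 492 and O_K = ℤ[√123].
71 ∤ 492, so 71 is unramified.
Legendre symbol by Euler's criterion: (123/71) ≡ 123^35 ≡ 70 (mod 71), i.e. (123/71) = -1.
d is a non-residue mod p, hence 71 remains inert in O_K.

p is inert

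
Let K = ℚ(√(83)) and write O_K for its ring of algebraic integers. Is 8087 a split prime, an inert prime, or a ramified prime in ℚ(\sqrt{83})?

Since 83 ≢ 1 mod 4, the ring of integers is ℤ[√83] with discriminant 4·83 = 332.
Since gcd(8087, 332) = 1 the prime 8087 does not ramify.
Euler's criterion: 83^4043 mod 8087 = 8086. Thus (83|8087) = -1.
Legendre symbol -1 ⇒ 8087 is inert.

remains prime (inert)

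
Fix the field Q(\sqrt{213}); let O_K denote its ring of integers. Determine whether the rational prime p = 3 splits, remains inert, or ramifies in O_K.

ramified — (3) = 𝔭²

d = 213 ≡ 1 (mod 4), so O_K = ℤ[(1+√213)/2] and disc(K) = d = 213.
disc(K) = 213 = 3·71, so p = 3 is ramified.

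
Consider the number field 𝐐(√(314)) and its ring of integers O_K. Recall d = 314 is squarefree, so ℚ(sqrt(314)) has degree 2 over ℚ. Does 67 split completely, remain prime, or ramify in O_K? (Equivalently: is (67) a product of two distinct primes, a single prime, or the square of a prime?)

d = 314 ≡ 2 (mod 4), so O_K = ℤ[√314] and disc(K) = 4d = 1256.
Since gcd(67, 1256) = 1 the prime 67 does not ramify.
(314/67) = 46^33 mod 67 = 66, giving Legendre symbol -1.
d is a non-residue mod p, hence 67 remains inert in O_K.

67 remains inert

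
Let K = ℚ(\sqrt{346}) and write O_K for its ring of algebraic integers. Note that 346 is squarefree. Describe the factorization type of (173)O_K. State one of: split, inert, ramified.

ramified — (173) = 𝔭²

Since 346 ≢ 1 mod 4, the ring of integers is ℤ[√346] with discriminant 4·346 = 1384.
173 divides disc(K) = 1384, so 173 ramifies.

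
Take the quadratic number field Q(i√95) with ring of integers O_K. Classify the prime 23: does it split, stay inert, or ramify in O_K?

Since -95 ≡ 1 mod 4, the ring of integers is ℤ[(1+√-95)/2] with discriminant -95.
Since gcd(23, -95) = 1 the prime 23 does not ramify.
Legendre symbol by Euler's criterion: (-95/23) ≡ (-95)^11 ≡ 22 (mod 23), i.e. (-95/23) = -1.
d is a non-residue mod p, hence 23 remains inert in O_K.

remains prime (inert)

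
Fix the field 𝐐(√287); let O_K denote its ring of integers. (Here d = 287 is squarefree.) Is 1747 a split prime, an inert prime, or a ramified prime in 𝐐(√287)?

remains prime (inert)

d = 287 ≡ 3 (mod 4), so O_K = ℤ[√287] and disc(K) = 4d = 1148.
1747 ∤ 1148, so 1747 is unramified.
Compute (287/1747) via Euler: 287^((1747-1)/2) mod 1747 = 1746, so (287/1747) = -1.
Legendre symbol -1 ⇒ 1747 is inert.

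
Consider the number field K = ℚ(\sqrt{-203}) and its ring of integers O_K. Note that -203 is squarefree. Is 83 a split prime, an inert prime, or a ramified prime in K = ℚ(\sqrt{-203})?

83 remains inert

-203 mod 4 = 1, hence disc K = -203 and O_K = ℤ[(1+√-203)/2].
Since gcd(83, -203) = 1 the prime 83 does not ramify.
Legendre symbol by Euler's criterion: (-203/83) ≡ (-203)^41 ≡ 82 (mod 83), i.e. (-203/83) = -1.
Legendre symbol -1 ⇒ 83 is inert.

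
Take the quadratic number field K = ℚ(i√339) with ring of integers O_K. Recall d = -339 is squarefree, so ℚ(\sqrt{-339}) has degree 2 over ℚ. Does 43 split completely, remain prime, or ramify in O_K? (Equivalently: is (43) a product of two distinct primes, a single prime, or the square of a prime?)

43 remains inert

Since -339 ≡ 1 mod 4, the ring of integers is ℤ[(1+√-339)/2] with discriminant -339.
43 ∤ -339, so 43 is unramified.
(-339/43) = 5^21 mod 43 = 42, giving Legendre symbol -1.
Legendre symbol -1 ⇒ 43 is inert.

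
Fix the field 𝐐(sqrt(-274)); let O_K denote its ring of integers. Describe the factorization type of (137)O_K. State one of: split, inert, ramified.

ramifies in O_K

-274 mod 4 = 2, hence disc K = 4·(-274) = -1096 and O_K = ℤ[√-274].
137 divides disc(K) = -1096, so 137 ramifies.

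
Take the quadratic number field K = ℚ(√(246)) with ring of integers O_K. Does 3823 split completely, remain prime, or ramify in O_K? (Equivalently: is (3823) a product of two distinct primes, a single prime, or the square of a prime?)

246 mod 4 = 2, hence disc K = 4·246 = 984 and O_K = ℤ[√246].
3823 ∤ 984, so 3823 is unramified.
Legendre symbol by Euler's criterion: (246/3823) ≡ 246^1911 ≡ 3822 (mod 3823), i.e. (246/3823) = -1.
d is a non-residue mod p, hence 3823 remains inert in O_K.

p is inert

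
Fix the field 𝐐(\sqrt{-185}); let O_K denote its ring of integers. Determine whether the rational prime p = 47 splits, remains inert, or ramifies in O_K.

splits completely

-185 mod 4 = 3, hence disc K = 4·(-185) = -740 and O_K = ℤ[√-185].
disc(K) = -740 is not divisible by 47; 47 is unramified.
(-185/47) = 3^23 mod 47 = 1, giving Legendre symbol 1.
(-185/47) = 1, so 47 splits.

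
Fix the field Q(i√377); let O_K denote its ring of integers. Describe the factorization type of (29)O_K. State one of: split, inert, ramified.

d = -377 ≡ 3 (mod 4), so O_K = ℤ[√-377] and disc(K) = 4d = -1508.
Ramification test: 29 | -1508. The prime 29 ramifies in K.

ramified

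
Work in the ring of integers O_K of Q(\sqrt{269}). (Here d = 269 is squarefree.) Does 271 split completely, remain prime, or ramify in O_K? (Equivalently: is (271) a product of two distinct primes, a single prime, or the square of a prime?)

remains prime (inert)

d = 269 ≡ 1 (mod 4), so O_K = ℤ[(1+√269)/2] and disc(K) = d = 269.
Since gcd(271, 269) = 1 the prime 271 does not ramify.
Legendre symbol by Euler's criterion: (269/271) ≡ 269^135 ≡ 270 (mod 271), i.e. (269/271) = -1.
Legendre symbol -1 ⇒ 271 is inert.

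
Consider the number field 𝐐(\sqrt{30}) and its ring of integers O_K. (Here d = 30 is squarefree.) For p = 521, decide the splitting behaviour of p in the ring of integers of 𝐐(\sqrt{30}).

521 remains inert

d = 30 ≡ 2 (mod 4), so O_K = ℤ[√30] and disc(K) = 4d = 120.
disc(K) = 120 is not divisible by 521; 521 is unramified.
Legendre symbol by Euler's criterion: (30/521) ≡ 30^260 ≡ 520 (mod 521), i.e. (30/521) = -1.
d is a non-residue mod p, hence 521 remains inert in O_K.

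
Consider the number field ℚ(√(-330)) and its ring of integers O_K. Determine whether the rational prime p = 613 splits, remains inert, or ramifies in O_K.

d = -330 ≡ 2 (mod 4), so O_K = ℤ[√-330] and disc(K) = 4d = -1320.
disc(K) = -1320 is not divisible by 613; 613 is unramified.
Legendre symbol by Euler's criterion: (-330/613) ≡ (-330)^306 ≡ 612 (mod 613), i.e. (-330/613) = -1.
(-330/613) = -1, so 613 is inert.

613 remains inert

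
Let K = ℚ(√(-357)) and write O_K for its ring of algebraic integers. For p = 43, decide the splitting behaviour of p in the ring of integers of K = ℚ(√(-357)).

Since -357 ≢ 1 mod 4, the ring of integers is ℤ[√-357] with discriminant 4·(-357) = -1428.
43 ∤ -1428, so 43 is unramified.
Compute (-357/43) via Euler: 30^((43-1)/2) mod 43 = 42, so (-357/43) = -1.
d is a non-residue mod p, hence 43 remains inert in O_K.

remains prime (inert)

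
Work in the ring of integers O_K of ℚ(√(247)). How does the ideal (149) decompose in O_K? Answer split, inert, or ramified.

inert — (149) stays prime in O_K

Since 247 ≢ 1 mod 4, the ring of integers is ℤ[√247] with discriminant 4·247 = 988.
Since gcd(149, 988) = 1 the prime 149 does not ramify.
Legendre symbol by Euler's criterion: (247/149) ≡ 247^74 ≡ 148 (mod 149), i.e. (247/149) = -1.
(247/149) = -1, so 149 is inert.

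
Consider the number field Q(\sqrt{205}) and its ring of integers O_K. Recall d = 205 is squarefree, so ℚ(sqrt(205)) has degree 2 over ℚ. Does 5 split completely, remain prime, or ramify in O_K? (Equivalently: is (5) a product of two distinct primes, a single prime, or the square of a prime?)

p ramifies

d = 205 ≡ 1 (mod 4), so O_K = ℤ[(1+√205)/2] and disc(K) = d = 205.
disc(K) = 205 = 5·41, so p = 5 is ramified.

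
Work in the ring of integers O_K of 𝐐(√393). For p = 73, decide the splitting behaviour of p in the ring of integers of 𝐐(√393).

inert

Since 393 ≡ 1 mod 4, the ring of integers is ℤ[(1+√393)/2] with discriminant 393.
73 ∤ 393, so 73 is unramified.
Legendre symbol by Euler's criterion: (393/73) ≡ 393^36 ≡ 72 (mod 73), i.e. (393/73) = -1.
(393/73) = -1, so 73 is inert.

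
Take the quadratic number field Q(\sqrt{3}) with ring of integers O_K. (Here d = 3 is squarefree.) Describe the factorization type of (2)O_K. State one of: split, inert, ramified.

ramified — (2) = 𝔭²

Since 3 ≢ 1 mod 4, the ring of integers is ℤ[√3] with discriminant 4·3 = 12.
disc(K) = 12 = 2·6, so p = 2 is ramified.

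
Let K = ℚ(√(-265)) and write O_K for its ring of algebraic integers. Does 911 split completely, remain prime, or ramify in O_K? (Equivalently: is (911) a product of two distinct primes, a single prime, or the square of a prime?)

inert

-265 mod 4 = 3, hence disc K = 4·(-265) = -1060 and O_K = ℤ[√-265].
disc(K) = -1060 is not divisible by 911; 911 is unramified.
(-265/911) = 646^455 mod 911 = 910, giving Legendre symbol -1.
Legendre symbol -1 ⇒ 911 is inert.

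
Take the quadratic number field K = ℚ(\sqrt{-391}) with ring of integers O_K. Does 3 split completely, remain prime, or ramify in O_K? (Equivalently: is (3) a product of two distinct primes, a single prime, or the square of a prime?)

inert — (3) stays prime in O_K

-391 mod 4 = 1, hence disc K = -391 and O_K = ℤ[(1+√-391)/2].
3 ∤ -391, so 3 is unramified.
Compute (-391/3) via Euler: 2^((3-1)/2) mod 3 = 2, so (-391/3) = -1.
(-391/3) = -1, so 3 is inert.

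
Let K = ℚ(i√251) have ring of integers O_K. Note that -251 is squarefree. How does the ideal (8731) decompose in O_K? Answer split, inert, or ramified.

split

Since -251 ≡ 1 mod 4, the ring of integers is ℤ[(1+√-251)/2] with discriminant -251.
8731 ∤ -251, so 8731 is unramified.
Euler's criterion: (-251)^4365 mod 8731 = 1. Thus (-251|8731) = 1.
(-251/8731) = 1, so 8731 splits.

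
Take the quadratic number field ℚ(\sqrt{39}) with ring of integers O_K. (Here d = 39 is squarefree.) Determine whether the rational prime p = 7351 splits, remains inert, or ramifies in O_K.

d = 39 ≡ 3 (mod 4), so O_K = ℤ[√39] and disc(K) = 4d = 156.
7351 ∤ 156, so 7351 is unramified.
Euler's criterion: 39^3675 mod 7351 = 1. Thus (39|7351) = 1.
Legendre symbol 1 ⇒ 7351 is split.

split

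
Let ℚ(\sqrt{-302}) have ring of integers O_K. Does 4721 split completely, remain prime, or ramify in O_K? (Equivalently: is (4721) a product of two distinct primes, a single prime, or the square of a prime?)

splits completely

-302 mod 4 = 2, hence disc K = 4·(-302) = -1208 and O_K = ℤ[√-302].
4721 ∤ -1208, so 4721 is unramified.
(-302/4721) = 4419^2360 mod 4721 = 1, giving Legendre symbol 1.
d is a quadratic residue mod p, hence 4721 splits in O_K.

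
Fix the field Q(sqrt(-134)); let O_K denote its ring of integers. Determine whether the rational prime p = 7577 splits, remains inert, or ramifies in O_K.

Since -134 ≢ 1 mod 4, the ring of integers is ℤ[√-134] with discriminant 4·(-134) = -536.
7577 ∤ -536, so 7577 is unramified.
Compute (-134/7577) via Euler: 7443^((7577-1)/2) mod 7577 = 1, so (-134/7577) = 1.
(-134/7577) = 1, so 7577 splits.

split — (7577) = 𝔭₁𝔭₂ with 𝔭₁ ≠ 𝔭₂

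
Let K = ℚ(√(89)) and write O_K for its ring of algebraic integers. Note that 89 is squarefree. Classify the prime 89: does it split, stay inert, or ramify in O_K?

d = 89 ≡ 1 (mod 4), so O_K = ℤ[(1+√89)/2] and disc(K) = d = 89.
disc(K) = 89 = 89·1, so p = 89 is ramified.

89 is ramified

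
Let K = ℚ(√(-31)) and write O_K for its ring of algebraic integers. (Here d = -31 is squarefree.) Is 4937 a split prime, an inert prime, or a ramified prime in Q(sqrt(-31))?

split — (4937) = 𝔭₁𝔭₂ with 𝔭₁ ≠ 𝔭₂

-31 mod 4 = 1, hence disc K = -31 and O_K = ℤ[(1+√-31)/2].
disc(K) = -31 is not divisible by 4937; 4937 is unramified.
(-31/4937) = 4906^2468 mod 4937 = 1, giving Legendre symbol 1.
(-31/4937) = 1, so 4937 splits.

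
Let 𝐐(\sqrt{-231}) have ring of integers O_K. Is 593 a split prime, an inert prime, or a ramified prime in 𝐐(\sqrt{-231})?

inert — (593) stays prime in O_K

-231 mod 4 = 1, hence disc K = -231 and O_K = ℤ[(1+√-231)/2].
593 ∤ -231, so 593 is unramified.
(-231/593) = 362^296 mod 593 = 592, giving Legendre symbol -1.
d is a non-residue mod p, hence 593 remains inert in O_K.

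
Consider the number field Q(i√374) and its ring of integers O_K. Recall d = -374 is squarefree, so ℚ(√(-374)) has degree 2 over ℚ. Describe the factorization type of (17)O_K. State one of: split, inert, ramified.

Since -374 ≢ 1 mod 4, the ring of integers is ℤ[√-374] with discriminant 4·(-374) = -1496.
17 divides disc(K) = -1496, so 17 ramifies.

p ramifies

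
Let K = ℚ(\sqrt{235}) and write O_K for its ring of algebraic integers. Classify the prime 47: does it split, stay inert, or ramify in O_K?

ramified

d = 235 ≡ 3 (mod 4), so O_K = ℤ[√235] and disc(K) = 4d = 940.
disc(K) = 940 = 47·20, so p = 47 is ramified.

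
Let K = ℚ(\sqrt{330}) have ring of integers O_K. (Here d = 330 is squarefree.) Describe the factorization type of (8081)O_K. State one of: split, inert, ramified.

330 mod 4 = 2, hence disc K = 4·330 = 1320 and O_K = ℤ[√330].
Since gcd(8081, 1320) = 1 the prime 8081 does not ramify.
Legendre symbol by Euler's criterion: (330/8081) ≡ 330^4040 ≡ 1 (mod 8081), i.e. (330/8081) = 1.
d is a quadratic residue mod p, hence 8081 splits in O_K.

8081 splits in O_K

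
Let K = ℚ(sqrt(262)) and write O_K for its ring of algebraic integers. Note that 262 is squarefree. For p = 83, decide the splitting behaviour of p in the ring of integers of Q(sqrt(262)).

262 mod 4 = 2, hence disc K = 4·262 = 1048 and O_K = ℤ[√262].
83 ∤ 1048, so 83 is unramified.
Compute (262/83) via Euler: 13^((83-1)/2) mod 83 = 82, so (262/83) = -1.
Legendre symbol -1 ⇒ 83 is inert.

inert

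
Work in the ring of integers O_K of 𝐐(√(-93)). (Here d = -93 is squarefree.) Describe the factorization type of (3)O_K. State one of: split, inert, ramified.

p ramifies

d = -93 ≡ 3 (mod 4), so O_K = ℤ[√-93] and disc(K) = 4d = -372.
3 divides disc(K) = -372, so 3 ramifies.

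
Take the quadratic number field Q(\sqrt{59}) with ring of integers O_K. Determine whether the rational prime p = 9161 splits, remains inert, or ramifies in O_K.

59 mod 4 = 3, hence disc K = 4·59 = 236 and O_K = ℤ[√59].
Since gcd(9161, 236) = 1 the prime 9161 does not ramify.
Compute (59/9161) via Euler: 59^((9161-1)/2) mod 9161 = 1, so (59/9161) = 1.
(59/9161) = 1, so 9161 splits.

split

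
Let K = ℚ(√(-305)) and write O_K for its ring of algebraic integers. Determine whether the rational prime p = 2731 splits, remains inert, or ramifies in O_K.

inert

d = -305 ≡ 3 (mod 4), so O_K = ℤ[√-305] and disc(K) = 4d = -1220.
disc(K) = -1220 is not divisible by 2731; 2731 is unramified.
Euler's criterion: (-305)^1365 mod 2731 = 2730. Thus (-305|2731) = -1.
Legendre symbol -1 ⇒ 2731 is inert.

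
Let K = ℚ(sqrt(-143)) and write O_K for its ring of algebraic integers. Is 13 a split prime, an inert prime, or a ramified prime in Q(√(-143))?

Since -143 ≡ 1 mod 4, the ring of integers is ℤ[(1+√-143)/2] with discriminant -143.
disc(K) = -143 = 13·(-11), so p = 13 is ramified.

ramified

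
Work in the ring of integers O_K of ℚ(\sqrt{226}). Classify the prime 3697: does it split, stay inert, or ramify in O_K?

3697 splits in O_K

d = 226 ≡ 2 (mod 4), so O_K = ℤ[√226] and disc(K) = 4d = 904.
Since gcd(3697, 904) = 1 the prime 3697 does not ramify.
Compute (226/3697) via Euler: 226^((3697-1)/2) mod 3697 = 1, so (226/3697) = 1.
d is a quadratic residue mod p, hence 3697 splits in O_K.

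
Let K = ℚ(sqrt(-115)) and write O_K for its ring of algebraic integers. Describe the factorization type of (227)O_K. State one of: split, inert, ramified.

d = -115 ≡ 1 (mod 4), so O_K = ℤ[(1+√-115)/2] and disc(K) = d = -115.
227 ∤ -115, so 227 is unramified.
Compute (-115/227) via Euler: 112^((227-1)/2) mod 227 = 1, so (-115/227) = 1.
(-115/227) = 1, so 227 splits.

split — (227) = 𝔭₁𝔭₂ with 𝔭₁ ≠ 𝔭₂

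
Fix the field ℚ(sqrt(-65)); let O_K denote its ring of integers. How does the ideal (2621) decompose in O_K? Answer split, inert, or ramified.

-65 mod 4 = 3, hence disc K = 4·(-65) = -260 and O_K = ℤ[√-65].
2621 ∤ -260, so 2621 is unramified.
Euler's criterion: (-65)^1310 mod 2621 = 2620. Thus (-65|2621) = -1.
d is a non-residue mod p, hence 2621 remains inert in O_K.

remains prime (inert)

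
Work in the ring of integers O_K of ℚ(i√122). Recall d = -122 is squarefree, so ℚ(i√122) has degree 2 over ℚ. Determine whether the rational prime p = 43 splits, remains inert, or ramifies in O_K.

inert — (43) stays prime in O_K

-122 mod 4 = 2, hence disc K = 4·(-122) = -488 and O_K = ℤ[√-122].
disc(K) = -488 is not divisible by 43; 43 is unramified.
Legendre symbol by Euler's criterion: (-122/43) ≡ (-122)^21 ≡ 42 (mod 43), i.e. (-122/43) = -1.
Legendre symbol -1 ⇒ 43 is inert.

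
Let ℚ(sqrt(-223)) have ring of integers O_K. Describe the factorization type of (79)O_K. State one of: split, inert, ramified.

-223 mod 4 = 1, hence disc K = -223 and O_K = ℤ[(1+√-223)/2].
disc(K) = -223 is not divisible by 79; 79 is unramified.
Legendre symbol by Euler's criterion: (-223/79) ≡ (-223)^39 ≡ 78 (mod 79), i.e. (-223/79) = -1.
(-223/79) = -1, so 79 is inert.

p is inert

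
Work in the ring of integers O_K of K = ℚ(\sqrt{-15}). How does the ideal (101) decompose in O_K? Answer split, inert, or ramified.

p is inert

Since -15 ≡ 1 mod 4, the ring of integers is ℤ[(1+√-15)/2] with discriminant -15.
Since gcd(101, -15) = 1 the prime 101 does not ramify.
Compute (-15/101) via Euler: 86^((101-1)/2) mod 101 = 100, so (-15/101) = -1.
Legendre symbol -1 ⇒ 101 is inert.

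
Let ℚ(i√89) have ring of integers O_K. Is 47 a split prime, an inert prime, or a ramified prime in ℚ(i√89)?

remains prime (inert)

Since -89 ≢ 1 mod 4, the ring of integers is ℤ[√-89] with discriminant 4·(-89) = -356.
Since gcd(47, -356) = 1 the prime 47 does not ramify.
Compute (-89/47) via Euler: 5^((47-1)/2) mod 47 = 46, so (-89/47) = -1.
Legendre symbol -1 ⇒ 47 is inert.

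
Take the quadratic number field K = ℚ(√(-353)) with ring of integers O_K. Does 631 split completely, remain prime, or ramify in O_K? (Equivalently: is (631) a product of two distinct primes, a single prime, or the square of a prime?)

-353 mod 4 = 3, hence disc K = 4·(-353) = -1412 and O_K = ℤ[√-353].
Since gcd(631, -1412) = 1 the prime 631 does not ramify.
Euler's criterion: (-353)^315 mod 631 = 1. Thus (-353|631) = 1.
d is a quadratic residue mod p, hence 631 splits in O_K.

splits completely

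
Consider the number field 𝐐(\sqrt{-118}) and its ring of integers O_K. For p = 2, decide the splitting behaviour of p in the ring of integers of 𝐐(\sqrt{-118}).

ramifies in O_K

Since -118 ≢ 1 mod 4, the ring of integers is ℤ[√-118] with discriminant 4·(-118) = -472.
disc(K) = -472 = 2·(-236), so p = 2 is ramified.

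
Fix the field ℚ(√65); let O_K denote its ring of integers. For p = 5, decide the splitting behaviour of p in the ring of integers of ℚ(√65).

d = 65 ≡ 1 (mod 4), so O_K = ℤ[(1+√65)/2] and disc(K) = d = 65.
disc(K) = 65 = 5·13, so p = 5 is ramified.

ramified — (5) = 𝔭²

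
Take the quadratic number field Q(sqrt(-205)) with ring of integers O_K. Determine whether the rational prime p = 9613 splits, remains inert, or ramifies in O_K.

-205 mod 4 = 3, hence disc K = 4·(-205) = -820 and O_K = ℤ[√-205].
Since gcd(9613, -820) = 1 the prime 9613 does not ramify.
Legendre symbol by Euler's criterion: (-205/9613) ≡ (-205)^4806 ≡ 1 (mod 9613), i.e. (-205/9613) = 1.
d is a quadratic residue mod p, hence 9613 splits in O_K.

split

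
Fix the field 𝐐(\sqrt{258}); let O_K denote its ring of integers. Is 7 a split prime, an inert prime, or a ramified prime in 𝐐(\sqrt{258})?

7 remains inert

d = 258 ≡ 2 (mod 4), so O_K = ℤ[√258] and disc(K) = 4d = 1032.
7 ∤ 1032, so 7 is unramified.
(258/7) = 6^3 mod 7 = 6, giving Legendre symbol -1.
d is a non-residue mod p, hence 7 remains inert in O_K.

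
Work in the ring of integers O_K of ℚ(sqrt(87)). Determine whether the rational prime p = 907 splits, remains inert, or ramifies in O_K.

87 mod 4 = 3, hence disc K = 4·87 = 348 and O_K = ℤ[√87].
disc(K) = 348 is not divisible by 907; 907 is unramified.
Euler's criterion: 87^453 mod 907 = 1. Thus (87|907) = 1.
Legendre symbol 1 ⇒ 907 is split.

splits completely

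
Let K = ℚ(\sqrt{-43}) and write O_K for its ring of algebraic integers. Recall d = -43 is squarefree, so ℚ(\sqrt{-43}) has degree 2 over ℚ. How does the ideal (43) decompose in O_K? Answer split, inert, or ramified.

-43 mod 4 = 1, hence disc K = -43 and O_K = ℤ[(1+√-43)/2].
disc(K) = -43 = 43·(-1), so p = 43 is ramified.

43 is ramified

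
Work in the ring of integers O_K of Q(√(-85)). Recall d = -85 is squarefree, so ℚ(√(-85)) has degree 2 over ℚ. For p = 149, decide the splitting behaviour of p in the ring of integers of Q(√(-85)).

p splits

-85 mod 4 = 3, hence disc K = 4·(-85) = -340 and O_K = ℤ[√-85].
Since gcd(149, -340) = 1 the prime 149 does not ramify.
Legendre symbol by Euler's criterion: (-85/149) ≡ (-85)^74 ≡ 1 (mod 149), i.e. (-85/149) = 1.
(-85/149) = 1, so 149 splits.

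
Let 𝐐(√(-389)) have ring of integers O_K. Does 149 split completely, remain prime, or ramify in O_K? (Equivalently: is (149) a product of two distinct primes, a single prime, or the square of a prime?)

149 remains inert

-389 mod 4 = 3, hence disc K = 4·(-389) = -1556 and O_K = ℤ[√-389].
disc(K) = -1556 is not divisible by 149; 149 is unramified.
Compute (-389/149) via Euler: 58^((149-1)/2) mod 149 = 148, so (-389/149) = -1.
Legendre symbol -1 ⇒ 149 is inert.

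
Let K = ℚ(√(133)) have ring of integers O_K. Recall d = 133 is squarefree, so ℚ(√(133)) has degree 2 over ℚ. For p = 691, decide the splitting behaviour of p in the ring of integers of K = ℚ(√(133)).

inert

133 mod 4 = 1, hence disc K = 133 and O_K = ℤ[(1+√133)/2].
disc(K) = 133 is not divisible by 691; 691 is unramified.
(133/691) = 133^345 mod 691 = 690, giving Legendre symbol -1.
Legendre symbol -1 ⇒ 691 is inert.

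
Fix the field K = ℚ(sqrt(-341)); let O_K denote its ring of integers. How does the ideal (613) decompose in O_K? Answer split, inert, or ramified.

613 splits in O_K

d = -341 ≡ 3 (mod 4), so O_K = ℤ[√-341] and disc(K) = 4d = -1364.
613 ∤ -1364, so 613 is unramified.
Compute (-341/613) via Euler: 272^((613-1)/2) mod 613 = 1, so (-341/613) = 1.
d is a quadratic residue mod p, hence 613 splits in O_K.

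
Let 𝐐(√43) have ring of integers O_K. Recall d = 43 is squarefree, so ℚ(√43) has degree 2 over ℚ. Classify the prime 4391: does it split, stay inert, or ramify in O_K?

43 mod 4 = 3, hence disc K = 4·43 = 172 and O_K = ℤ[√43].
disc(K) = 172 is not divisible by 4391; 4391 is unramified.
Legendre symbol by Euler's criterion: (43/4391) ≡ 43^2195 ≡ 1 (mod 4391), i.e. (43/4391) = 1.
Legendre symbol 1 ⇒ 4391 is split.

4391 splits in O_K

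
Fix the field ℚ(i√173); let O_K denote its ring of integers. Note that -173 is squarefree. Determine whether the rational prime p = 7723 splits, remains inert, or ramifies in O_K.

splits completely

Since -173 ≢ 1 mod 4, the ring of integers is ℤ[√-173] with discriminant 4·(-173) = -692.
disc(K) = -692 is not divisible by 7723; 7723 is unramified.
(-173/7723) = 7550^3861 mod 7723 = 1, giving Legendre symbol 1.
d is a quadratic residue mod p, hence 7723 splits in O_K.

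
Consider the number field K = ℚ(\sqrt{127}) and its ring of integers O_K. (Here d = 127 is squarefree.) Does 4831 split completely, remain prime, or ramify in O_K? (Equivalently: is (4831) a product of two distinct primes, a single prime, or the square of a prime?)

127 mod 4 = 3, hence disc K = 4·127 = 508 and O_K = ℤ[√127].
Since gcd(4831, 508) = 1 the prime 4831 does not ramify.
Legendre symbol by Euler's criterion: (127/4831) ≡ 127^2415 ≡ 1 (mod 4831), i.e. (127/4831) = 1.
(127/4831) = 1, so 4831 splits.

splits completely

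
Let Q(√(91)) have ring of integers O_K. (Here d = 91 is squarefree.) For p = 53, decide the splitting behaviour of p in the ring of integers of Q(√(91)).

splits completely

d = 91 ≡ 3 (mod 4), so O_K = ℤ[√91] and disc(K) = 4d = 364.
Since gcd(53, 364) = 1 the prime 53 does not ramify.
(91/53) = 38^26 mod 53 = 1, giving Legendre symbol 1.
(91/53) = 1, so 53 splits.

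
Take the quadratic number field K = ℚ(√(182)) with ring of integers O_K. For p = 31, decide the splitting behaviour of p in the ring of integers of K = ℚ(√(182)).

p is inert

182 mod 4 = 2, hence disc K = 4·182 = 728 and O_K = ℤ[√182].
31 ∤ 728, so 31 is unramified.
Euler's criterion: 182^15 mod 31 = 30. Thus (182|31) = -1.
d is a non-residue mod p, hence 31 remains inert in O_K.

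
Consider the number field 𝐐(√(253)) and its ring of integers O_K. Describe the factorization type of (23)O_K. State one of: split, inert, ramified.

d = 253 ≡ 1 (mod 4), so O_K = ℤ[(1+√253)/2] and disc(K) = d = 253.
23 divides disc(K) = 253, so 23 ramifies.

ramified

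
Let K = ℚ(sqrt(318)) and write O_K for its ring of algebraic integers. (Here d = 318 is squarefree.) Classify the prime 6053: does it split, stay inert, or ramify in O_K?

splits completely

d = 318 ≡ 2 (mod 4), so O_K = ℤ[√318] and disc(K) = 4d = 1272.
disc(K) = 1272 is not divisible by 6053; 6053 is unramified.
Legendre symbol by Euler's criterion: (318/6053) ≡ 318^3026 ≡ 1 (mod 6053), i.e. (318/6053) = 1.
Legendre symbol 1 ⇒ 6053 is split.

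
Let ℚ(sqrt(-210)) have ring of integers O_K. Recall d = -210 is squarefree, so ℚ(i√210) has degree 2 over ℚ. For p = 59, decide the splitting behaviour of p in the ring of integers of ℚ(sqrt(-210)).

p splits

d = -210 ≡ 2 (mod 4), so O_K = ℤ[√-210] and disc(K) = 4d = -840.
59 ∤ -840, so 59 is unramified.
Euler's criterion: (-210)^29 mod 59 = 1. Thus (-210|59) = 1.
d is a quadratic residue mod p, hence 59 splits in O_K.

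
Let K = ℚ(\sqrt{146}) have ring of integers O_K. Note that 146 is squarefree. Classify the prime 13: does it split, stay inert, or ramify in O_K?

split — (13) = 𝔭₁𝔭₂ with 𝔭₁ ≠ 𝔭₂

Since 146 ≢ 1 mod 4, the ring of integers is ℤ[√146] with discriminant 4·146 = 584.
Since gcd(13, 584) = 1 the prime 13 does not ramify.
(146/13) = 3^6 mod 13 = 1, giving Legendre symbol 1.
d is a quadratic residue mod p, hence 13 splits in O_K.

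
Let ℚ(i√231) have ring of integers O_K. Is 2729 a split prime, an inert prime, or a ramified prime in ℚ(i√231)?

Since -231 ≡ 1 mod 4, the ring of integers is ℤ[(1+√-231)/2] with discriminant -231.
Since gcd(2729, -231) = 1 the prime 2729 does not ramify.
Euler's criterion: (-231)^1364 mod 2729 = 1. Thus (-231|2729) = 1.
d is a quadratic residue mod p, hence 2729 splits in O_K.

p splits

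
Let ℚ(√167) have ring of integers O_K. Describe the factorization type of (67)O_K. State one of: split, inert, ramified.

67 splits in O_K

d = 167 ≡ 3 (mod 4), so O_K = ℤ[√167] and disc(K) = 4d = 668.
67 ∤ 668, so 67 is unramified.
Euler's criterion: 167^33 mod 67 = 1. Thus (167|67) = 1.
(167/67) = 1, so 67 splits.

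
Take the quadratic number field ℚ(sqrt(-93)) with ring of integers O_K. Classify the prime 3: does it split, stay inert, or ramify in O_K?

Since -93 ≢ 1 mod 4, the ring of integers is ℤ[√-93] with discriminant 4·(-93) = -372.
disc(K) = -372 = 3·(-124), so p = 3 is ramified.

3 is ramified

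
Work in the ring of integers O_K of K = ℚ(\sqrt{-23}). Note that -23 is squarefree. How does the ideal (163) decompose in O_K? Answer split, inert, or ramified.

163 splits in O_K

-23 mod 4 = 1, hence disc K = -23 and O_K = ℤ[(1+√-23)/2].
disc(K) = -23 is not divisible by 163; 163 is unramified.
Compute (-23/163) via Euler: 140^((163-1)/2) mod 163 = 1, so (-23/163) = 1.
(-23/163) = 1, so 163 splits.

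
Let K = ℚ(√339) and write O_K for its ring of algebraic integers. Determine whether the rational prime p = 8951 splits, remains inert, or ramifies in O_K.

d = 339 ≡ 3 (mod 4), so O_K = ℤ[√339] and disc(K) = 4d = 1356.
disc(K) = 1356 is not divisible by 8951; 8951 is unramified.
Compute (339/8951) via Euler: 339^((8951-1)/2) mod 8951 = 8950, so (339/8951) = -1.
Legendre symbol -1 ⇒ 8951 is inert.

p is inert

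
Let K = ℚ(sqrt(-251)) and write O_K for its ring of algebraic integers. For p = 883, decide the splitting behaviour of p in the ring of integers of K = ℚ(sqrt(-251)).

remains prime (inert)

Since -251 ≡ 1 mod 4, the ring of integers is ℤ[(1+√-251)/2] with discriminant -251.
883 ∤ -251, so 883 is unramified.
Compute (-251/883) via Euler: 632^((883-1)/2) mod 883 = 882, so (-251/883) = -1.
(-251/883) = -1, so 883 is inert.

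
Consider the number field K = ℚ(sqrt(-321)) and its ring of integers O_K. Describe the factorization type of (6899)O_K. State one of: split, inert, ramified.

p is inert

-321 mod 4 = 3, hence disc K = 4·(-321) = -1284 and O_K = ℤ[√-321].
6899 ∤ -1284, so 6899 is unramified.
Compute (-321/6899) via Euler: 6578^((6899-1)/2) mod 6899 = 6898, so (-321/6899) = -1.
Legendre symbol -1 ⇒ 6899 is inert.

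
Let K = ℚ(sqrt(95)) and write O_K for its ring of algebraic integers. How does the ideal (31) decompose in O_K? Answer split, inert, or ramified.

d = 95 ≡ 3 (mod 4), so O_K = ℤ[√95] and disc(K) = 4d = 380.
Since gcd(31, 380) = 1 the prime 31 does not ramify.
Euler's criterion: 95^15 mod 31 = 1. Thus (95|31) = 1.
(95/31) = 1, so 31 splits.

splits completely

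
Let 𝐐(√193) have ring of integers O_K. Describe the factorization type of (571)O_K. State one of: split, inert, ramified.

Since 193 ≡ 1 mod 4, the ring of integers is ℤ[(1+√193)/2] with discriminant 193.
disc(K) = 193 is not divisible by 571; 571 is unramified.
Euler's criterion: 193^285 mod 571 = 1. Thus (193|571) = 1.
Legendre symbol 1 ⇒ 571 is split.

split — (571) = 𝔭₁𝔭₂ with 𝔭₁ ≠ 𝔭₂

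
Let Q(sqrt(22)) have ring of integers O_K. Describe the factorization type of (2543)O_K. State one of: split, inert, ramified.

d = 22 ≡ 2 (mod 4), so O_K = ℤ[√22] and disc(K) = 4d = 88.
2543 ∤ 88, so 2543 is unramified.
(22/2543) = 22^1271 mod 2543 = 1, giving Legendre symbol 1.
(22/2543) = 1, so 2543 splits.

p splits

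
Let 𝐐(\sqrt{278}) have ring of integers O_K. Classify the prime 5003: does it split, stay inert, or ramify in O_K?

278 mod 4 = 2, hence disc K = 4·278 = 1112 and O_K = ℤ[√278].
5003 ∤ 1112, so 5003 is unramified.
(278/5003) = 278^2501 mod 5003 = 5002, giving Legendre symbol -1.
Legendre symbol -1 ⇒ 5003 is inert.

inert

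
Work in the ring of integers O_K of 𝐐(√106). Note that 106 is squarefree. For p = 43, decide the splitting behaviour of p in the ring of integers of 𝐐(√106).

106 mod 4 = 2, hence disc K = 4·106 = 424 and O_K = ℤ[√106].
43 ∤ 424, so 43 is unramified.
Legendre symbol by Euler's criterion: (106/43) ≡ 106^21 ≡ 42 (mod 43), i.e. (106/43) = -1.
(106/43) = -1, so 43 is inert.

inert — (43) stays prime in O_K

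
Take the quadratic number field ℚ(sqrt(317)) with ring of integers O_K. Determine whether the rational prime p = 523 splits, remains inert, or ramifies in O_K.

inert — (523) stays prime in O_K

d = 317 ≡ 1 (mod 4), so O_K = ℤ[(1+√317)/2] and disc(K) = d = 317.
Since gcd(523, 317) = 1 the prime 523 does not ramify.
(317/523) = 317^261 mod 523 = 522, giving Legendre symbol -1.
Legendre symbol -1 ⇒ 523 is inert.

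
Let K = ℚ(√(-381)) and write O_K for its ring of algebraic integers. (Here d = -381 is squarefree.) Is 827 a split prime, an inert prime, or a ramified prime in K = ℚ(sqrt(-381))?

remains prime (inert)

Since -381 ≢ 1 mod 4, the ring of integers is ℤ[√-381] with discriminant 4·(-381) = -1524.
Since gcd(827, -1524) = 1 the prime 827 does not ramify.
Legendre symbol by Euler's criterion: (-381/827) ≡ (-381)^413 ≡ 826 (mod 827), i.e. (-381/827) = -1.
Legendre symbol -1 ⇒ 827 is inert.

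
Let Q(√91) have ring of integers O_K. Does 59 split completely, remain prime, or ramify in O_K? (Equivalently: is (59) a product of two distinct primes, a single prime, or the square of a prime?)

p is inert

Since 91 ≢ 1 mod 4, the ring of integers is ℤ[√91] with discriminant 4·91 = 364.
disc(K) = 364 is not divisible by 59; 59 is unramified.
Legendre symbol by Euler's criterion: (91/59) ≡ 91^29 ≡ 58 (mod 59), i.e. (91/59) = -1.
Legendre symbol -1 ⇒ 59 is inert.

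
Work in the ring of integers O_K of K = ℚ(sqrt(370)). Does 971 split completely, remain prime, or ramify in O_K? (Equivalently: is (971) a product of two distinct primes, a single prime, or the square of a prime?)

971 remains inert

d = 370 ≡ 2 (mod 4), so O_K = ℤ[√370] and disc(K) = 4d = 1480.
disc(K) = 1480 is not divisible by 971; 971 is unramified.
Compute (370/971) via Euler: 370^((971-1)/2) mod 971 = 970, so (370/971) = -1.
(370/971) = -1, so 971 is inert.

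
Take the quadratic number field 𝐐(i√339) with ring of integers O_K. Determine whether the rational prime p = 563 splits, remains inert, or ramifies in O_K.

p is inert

-339 mod 4 = 1, hence disc K = -339 and O_K = ℤ[(1+√-339)/2].
Since gcd(563, -339) = 1 the prime 563 does not ramify.
Compute (-339/563) via Euler: 224^((563-1)/2) mod 563 = 562, so (-339/563) = -1.
Legendre symbol -1 ⇒ 563 is inert.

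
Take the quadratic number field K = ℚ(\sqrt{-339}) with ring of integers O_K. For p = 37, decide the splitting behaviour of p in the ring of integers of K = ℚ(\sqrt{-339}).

p is inert

-339 mod 4 = 1, hence disc K = -339 and O_K = ℤ[(1+√-339)/2].
disc(K) = -339 is not divisible by 37; 37 is unramified.
Compute (-339/37) via Euler: 31^((37-1)/2) mod 37 = 36, so (-339/37) = -1.
d is a non-residue mod p, hence 37 remains inert in O_K.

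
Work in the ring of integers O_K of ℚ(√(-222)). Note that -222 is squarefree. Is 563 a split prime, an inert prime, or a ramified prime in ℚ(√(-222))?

Since -222 ≢ 1 mod 4, the ring of integers is ℤ[√-222] with discriminant 4·(-222) = -888.
563 ∤ -888, so 563 is unramified.
Compute (-222/563) via Euler: 341^((563-1)/2) mod 563 = 562, so (-222/563) = -1.
d is a non-residue mod p, hence 563 remains inert in O_K.

remains prime (inert)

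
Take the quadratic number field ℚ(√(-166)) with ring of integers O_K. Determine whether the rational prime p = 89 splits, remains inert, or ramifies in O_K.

inert — (89) stays prime in O_K

d = -166 ≡ 2 (mod 4), so O_K = ℤ[√-166] and disc(K) = 4d = -664.
disc(K) = -664 is not divisible by 89; 89 is unramified.
(-166/89) = 12^44 mod 89 = 88, giving Legendre symbol -1.
Legendre symbol -1 ⇒ 89 is inert.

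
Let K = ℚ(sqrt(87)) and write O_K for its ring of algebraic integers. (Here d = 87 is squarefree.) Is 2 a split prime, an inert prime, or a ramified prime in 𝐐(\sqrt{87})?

87 mod 4 = 3, hence disc K = 4·87 = 348 and O_K = ℤ[√87].
Ramification test: 2 | 348. The prime 2 ramifies in K.

2 is ramified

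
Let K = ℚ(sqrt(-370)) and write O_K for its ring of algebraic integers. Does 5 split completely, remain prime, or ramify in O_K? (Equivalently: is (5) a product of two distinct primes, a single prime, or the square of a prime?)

-370 mod 4 = 2, hence disc K = 4·(-370) = -1480 and O_K = ℤ[√-370].
Ramification test: 5 | -1480. The prime 5 ramifies in K.

ramifies in O_K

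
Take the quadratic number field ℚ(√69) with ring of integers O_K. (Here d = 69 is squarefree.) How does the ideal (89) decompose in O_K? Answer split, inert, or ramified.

Since 69 ≡ 1 mod 4, the ring of integers is ℤ[(1+√69)/2] with discriminant 69.
disc(K) = 69 is not divisible by 89; 89 is unramified.
(69/89) = 69^44 mod 89 = 1, giving Legendre symbol 1.
(69/89) = 1, so 89 splits.

89 splits in O_K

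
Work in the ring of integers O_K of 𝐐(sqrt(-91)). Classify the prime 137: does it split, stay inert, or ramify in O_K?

p is inert

-91 mod 4 = 1, hence disc K = -91 and O_K = ℤ[(1+√-91)/2].
Since gcd(137, -91) = 1 the prime 137 does not ramify.
Compute (-91/137) via Euler: 46^((137-1)/2) mod 137 = 136, so (-91/137) = -1.
(-91/137) = -1, so 137 is inert.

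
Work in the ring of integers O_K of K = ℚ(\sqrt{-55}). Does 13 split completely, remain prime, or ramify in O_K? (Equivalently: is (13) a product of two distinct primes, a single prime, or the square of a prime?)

-55 mod 4 = 1, hence disc K = -55 and O_K = ℤ[(1+√-55)/2].
disc(K) = -55 is not divisible by 13; 13 is unramified.
Compute (-55/13) via Euler: 10^((13-1)/2) mod 13 = 1, so (-55/13) = 1.
d is a quadratic residue mod p, hence 13 splits in O_K.

p splits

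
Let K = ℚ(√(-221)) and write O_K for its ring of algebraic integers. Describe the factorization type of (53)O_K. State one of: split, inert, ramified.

53 splits in O_K

-221 mod 4 = 3, hence disc K = 4·(-221) = -884 and O_K = ℤ[√-221].
disc(K) = -884 is not divisible by 53; 53 is unramified.
Compute (-221/53) via Euler: 44^((53-1)/2) mod 53 = 1, so (-221/53) = 1.
d is a quadratic residue mod p, hence 53 splits in O_K.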